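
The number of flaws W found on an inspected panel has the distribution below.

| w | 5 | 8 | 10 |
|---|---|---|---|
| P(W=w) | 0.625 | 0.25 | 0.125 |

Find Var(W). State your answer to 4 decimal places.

3.4844

E[W] = (5)(0.625) + (8)(0.25) + (10)(0.125) = 6.375
E[W²] = (5)²(0.625) + (8)²(0.25) + (10)²(0.125) = 44.125
Var(W) = E[W²] − (E[W])² = 44.125 − (6.375)² = 3.484375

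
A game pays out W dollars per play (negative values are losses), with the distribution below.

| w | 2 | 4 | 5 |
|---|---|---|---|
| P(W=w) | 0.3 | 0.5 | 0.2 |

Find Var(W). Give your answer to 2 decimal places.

1.24

E[W] = (2)(0.3) + (4)(0.5) + (5)(0.2) = 3.6
E[W²] = (2)²(0.3) + (4)²(0.5) + (5)²(0.2) = 14.2
Var(W) = E[W²] − (E[W])² = 14.2 − (3.6)² = 1.24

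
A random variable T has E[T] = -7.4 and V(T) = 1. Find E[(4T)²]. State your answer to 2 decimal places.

E[4T] = 4·-7.4 = -29.6
V(4T) = (4)²·1 = 16
E[(4T)²] = V((4T)) + (E[(4T)])² = 16 + (-29.6)² = 892.16

892.16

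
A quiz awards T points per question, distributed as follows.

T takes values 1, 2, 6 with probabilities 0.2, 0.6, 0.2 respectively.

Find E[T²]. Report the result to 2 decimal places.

9.80

E[T²] = (1)²(0.2) + (2)²(0.6) + (6)²(0.2) = 9.8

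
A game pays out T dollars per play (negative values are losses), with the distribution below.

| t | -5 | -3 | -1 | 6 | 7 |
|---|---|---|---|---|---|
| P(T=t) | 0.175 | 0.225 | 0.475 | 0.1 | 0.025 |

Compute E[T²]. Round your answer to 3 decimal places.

11.700

E[T²] = (-5)²(0.175) + (-3)²(0.225) + (-1)²(0.475) + (6)²(0.1) + (7)²(0.025) = 11.7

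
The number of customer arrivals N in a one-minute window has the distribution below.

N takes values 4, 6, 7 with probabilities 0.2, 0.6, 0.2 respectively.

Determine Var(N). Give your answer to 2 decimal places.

0.96

E[N] = (4)(0.2) + (6)(0.6) + (7)(0.2) = 5.8
E[N²] = (4)²(0.2) + (6)²(0.6) + (7)²(0.2) = 34.6
Var(N) = E[N²] − (E[N])² = 34.6 − (5.8)² = 0.96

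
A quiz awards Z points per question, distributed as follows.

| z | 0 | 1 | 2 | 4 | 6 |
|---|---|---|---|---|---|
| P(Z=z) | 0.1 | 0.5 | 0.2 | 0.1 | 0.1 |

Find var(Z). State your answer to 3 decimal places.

2.890

E[Z] = (0)(0.1) + (1)(0.5) + (2)(0.2) + (4)(0.1) + (6)(0.1) = 1.9
E[Z²] = (0)²(0.1) + (1)²(0.5) + (2)²(0.2) + (4)²(0.1) + (6)²(0.1) = 6.5
var(Z) = E[Z²] − (E[Z])² = 6.5 − (1.9)² = 2.89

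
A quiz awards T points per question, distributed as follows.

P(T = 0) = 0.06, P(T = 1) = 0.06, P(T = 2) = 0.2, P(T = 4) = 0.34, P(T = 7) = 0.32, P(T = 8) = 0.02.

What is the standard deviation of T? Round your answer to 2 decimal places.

2.33

E[T] = (0)(0.06) + (1)(0.06) + (2)(0.2) + (4)(0.34) + (7)(0.32) + (8)(0.02) = 4.22
E[T²] = (0)²(0.06) + (1)²(0.06) + (2)²(0.2) + (4)²(0.34) + (7)²(0.32) + (8)²(0.02) = 23.26
Var(T) = E[T²] − (E[T])² = 23.26 − (4.22)² = 5.4516
SD(T) = √5.4516 ≈ 2.33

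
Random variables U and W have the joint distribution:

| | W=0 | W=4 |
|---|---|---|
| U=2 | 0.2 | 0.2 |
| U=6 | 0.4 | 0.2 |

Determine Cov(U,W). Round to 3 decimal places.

E[U] = 4.4,  E[W] = 1.6
E[UW] = 6.4
Cov(U,W) = E[UW] − E[U]E[W] = 6.4 − (4.4)(1.6) = -0.64

-0.640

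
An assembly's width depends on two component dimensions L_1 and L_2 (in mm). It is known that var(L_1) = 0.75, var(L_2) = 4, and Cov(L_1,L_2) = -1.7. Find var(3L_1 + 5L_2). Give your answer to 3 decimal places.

55.750

var(3L_1 + 5L_2) = (3)²·var(L_1) + (5)²·var(L_2) + 2·(3)·(5)·Cov(L_1,L_2)
= 9·0.75 + 25·4 + 30·-1.7 = 55.75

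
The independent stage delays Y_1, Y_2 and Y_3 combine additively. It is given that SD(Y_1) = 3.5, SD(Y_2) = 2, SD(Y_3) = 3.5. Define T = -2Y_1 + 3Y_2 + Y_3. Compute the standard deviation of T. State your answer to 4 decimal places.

V(Y_1) = 12.25, V(Y_2) = 4, V(Y_3) = 12.25
By independence, V(T) = (-2)²V(Y_1) + (3)²V(Y_2) + (1)²V(Y_3)
= (-2)²·12.25 + (3)²·4 + (1)²·12.25 = 97.25
SD(T) = √97.25 ≈ 9.8615

9.8615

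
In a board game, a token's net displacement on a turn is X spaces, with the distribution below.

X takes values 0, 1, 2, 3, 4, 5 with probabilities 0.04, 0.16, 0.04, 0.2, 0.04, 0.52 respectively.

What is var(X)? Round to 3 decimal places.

E[X] = (0)(0.04) + (1)(0.16) + (2)(0.04) + (3)(0.2) + (4)(0.04) + (5)(0.52) = 3.6
E[X²] = (0)²(0.04) + (1)²(0.16) + (2)²(0.04) + (3)²(0.2) + (4)²(0.04) + (5)²(0.52) = 15.76
var(X) = E[X²] − (E[X])² = 15.76 − (3.6)² = 2.8

2.800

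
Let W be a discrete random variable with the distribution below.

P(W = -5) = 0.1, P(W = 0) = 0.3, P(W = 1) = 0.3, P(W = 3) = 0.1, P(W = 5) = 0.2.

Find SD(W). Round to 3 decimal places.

2.737

E[W] = (-5)(0.1) + (0)(0.3) + (1)(0.3) + (3)(0.1) + (5)(0.2) = 1.1
E[W²] = (-5)²(0.1) + (0)²(0.3) + (1)²(0.3) + (3)²(0.1) + (5)²(0.2) = 8.7
var(W) = E[W²] − (E[W])² = 8.7 − (1.1)² = 7.49
SD(W) = √7.49 ≈ 2.737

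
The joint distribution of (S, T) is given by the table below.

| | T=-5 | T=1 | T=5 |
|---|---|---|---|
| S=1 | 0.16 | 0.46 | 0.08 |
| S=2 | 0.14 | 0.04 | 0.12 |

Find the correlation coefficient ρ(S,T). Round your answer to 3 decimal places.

E[S] = 1.3,  E[T] = 0
E[ST] = -0.06
Cov(S,T) = E[ST] − E[S]E[T] = -0.06 − (1.3)(0) = -0.06
var(S) = 0.21,  var(T) = 13
ρ = -0.06 / √(0.21·13) ≈ -0.036

-0.036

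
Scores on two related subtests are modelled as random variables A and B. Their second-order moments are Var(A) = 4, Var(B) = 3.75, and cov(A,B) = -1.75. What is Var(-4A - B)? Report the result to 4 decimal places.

Var(-4A - B) = (-4)²·Var(A) + (-1)²·Var(B) + 2·(-4)·(-1)·cov(A,B)
= 16·4 + 1·3.75 + 8·-1.75 = 53.75

53.7500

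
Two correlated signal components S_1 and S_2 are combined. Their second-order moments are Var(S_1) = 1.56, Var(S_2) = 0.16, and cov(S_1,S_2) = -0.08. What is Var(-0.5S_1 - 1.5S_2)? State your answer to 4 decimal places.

0.6300

Var(-0.5S_1 - 1.5S_2) = (-0.5)²·Var(S_1) + (-1.5)²·Var(S_2) + 2·(-0.5)·(-1.5)·cov(S_1,S_2)
= 0.25·1.56 + 2.25·0.16 + 1.5·-0.08 = 0.63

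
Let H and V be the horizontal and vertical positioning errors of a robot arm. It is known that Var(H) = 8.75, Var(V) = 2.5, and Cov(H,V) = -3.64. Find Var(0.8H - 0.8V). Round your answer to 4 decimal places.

Var(0.8H - 0.8V) = (0.8)²·Var(H) + (-0.8)²·Var(V) + 2·(0.8)·(-0.8)·Cov(H,V)
= 0.64·8.75 + 0.64·2.5 + -1.28·-3.64 = 11.8592

11.8592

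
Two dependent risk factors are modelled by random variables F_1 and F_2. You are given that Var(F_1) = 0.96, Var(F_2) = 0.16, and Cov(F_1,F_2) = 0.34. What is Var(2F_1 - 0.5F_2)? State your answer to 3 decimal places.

3.200

Var(2F_1 - 0.5F_2) = (2)²·Var(F_1) + (-0.5)²·Var(F_2) + 2·(2)·(-0.5)·Cov(F_1,F_2)
= 4·0.96 + 0.25·0.16 + -2·0.34 = 3.2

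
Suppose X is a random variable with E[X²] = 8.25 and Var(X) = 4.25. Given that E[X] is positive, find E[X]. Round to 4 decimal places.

2.0000

(E[X])² = E[X²] − Var(X) = 8.25 − 4.25 = 4
E[X] = √4 = 2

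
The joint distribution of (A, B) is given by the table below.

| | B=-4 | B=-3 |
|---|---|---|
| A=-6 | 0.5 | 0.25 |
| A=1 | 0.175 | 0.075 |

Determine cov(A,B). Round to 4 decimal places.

-0.0438

E[A] = -4.25,  E[B] = -3.675
E[AB] = 15.575
cov(A,B) = E[AB] − E[A]E[B] = 15.575 − (-4.25)(-3.675) = -0.04375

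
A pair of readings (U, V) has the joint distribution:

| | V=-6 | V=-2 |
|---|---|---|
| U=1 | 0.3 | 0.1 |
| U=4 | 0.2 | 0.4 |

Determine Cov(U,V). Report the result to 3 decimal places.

E[U] = 2.8,  E[V] = -4
E[UV] = -10
Cov(U,V) = E[UV] − E[U]E[V] = -10 − (2.8)(-4) = 1.2

1.200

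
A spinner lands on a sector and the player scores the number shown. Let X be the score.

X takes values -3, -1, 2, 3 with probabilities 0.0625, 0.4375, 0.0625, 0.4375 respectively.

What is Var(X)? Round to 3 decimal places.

4.527

E[X] = (-3)(0.0625) + (-1)(0.4375) + (2)(0.0625) + (3)(0.4375) = 0.8125
E[X²] = (-3)²(0.0625) + (-1)²(0.4375) + (2)²(0.0625) + (3)²(0.4375) = 5.1875
Var(X) = E[X²] − (E[X])² = 5.1875 − (0.8125)² = 4.52734375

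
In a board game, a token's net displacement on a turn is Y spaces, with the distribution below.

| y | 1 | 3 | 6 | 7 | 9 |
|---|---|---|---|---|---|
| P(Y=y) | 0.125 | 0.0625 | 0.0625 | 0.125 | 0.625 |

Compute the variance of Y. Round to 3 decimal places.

E[Y] = (1)(0.125) + (3)(0.0625) + (6)(0.0625) + (7)(0.125) + (9)(0.625) = 7.1875
E[Y²] = (1)²(0.125) + (3)²(0.0625) + (6)²(0.0625) + (7)²(0.125) + (9)²(0.625) = 59.6875
Var(Y) = E[Y²] − (E[Y])² = 59.6875 − (7.1875)² = 8.02734375

8.027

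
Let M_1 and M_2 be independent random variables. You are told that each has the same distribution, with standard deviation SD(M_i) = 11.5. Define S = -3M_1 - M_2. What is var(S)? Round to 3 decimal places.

1322.500

var(M_i) = (11.5)² = 132.25
By independence, var(S) = (-3)²var(M_1) + (-1)²var(M_2)
= (-3)²·132.25 + (-1)²·132.25 = 1322.5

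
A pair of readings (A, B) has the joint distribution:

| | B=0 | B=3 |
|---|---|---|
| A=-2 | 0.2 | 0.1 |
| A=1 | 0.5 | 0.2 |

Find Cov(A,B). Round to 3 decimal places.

E[A] = 0.1,  E[B] = 0.9
E[AB] = 0
Cov(A,B) = E[AB] − E[A]E[B] = 0 − (0.1)(0.9) = -0.09

-0.090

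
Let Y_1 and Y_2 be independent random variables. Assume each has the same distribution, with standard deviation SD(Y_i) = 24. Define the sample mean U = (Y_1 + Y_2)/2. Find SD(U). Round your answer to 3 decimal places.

V(Y_i) = (24)² = 576
By independence, V(U) = (0.5)²V(Y_1) + (0.5)²V(Y_2)
= (0.5)²·576 + (0.5)²·576 = 288
SD(U) = √288 ≈ 16.971

16.971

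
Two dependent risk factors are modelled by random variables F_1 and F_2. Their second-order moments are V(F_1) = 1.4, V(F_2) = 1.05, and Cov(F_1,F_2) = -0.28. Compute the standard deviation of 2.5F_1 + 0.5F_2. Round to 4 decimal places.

V(2.5F_1 + 0.5F_2) = (2.5)²·V(F_1) + (0.5)²·V(F_2) + 2·(2.5)·(0.5)·Cov(F_1,F_2)
= 6.25·1.4 + 0.25·1.05 + 2.5·-0.28 = 8.3125
sd(2.5F_1 + 0.5F_2) = √8.3125 ≈ 2.8831

2.8831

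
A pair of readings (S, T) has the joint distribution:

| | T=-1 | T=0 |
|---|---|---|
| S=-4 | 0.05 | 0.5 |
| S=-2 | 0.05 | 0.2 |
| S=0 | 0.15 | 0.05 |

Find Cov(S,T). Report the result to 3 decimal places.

E[S] = -2.7,  E[T] = -0.25
E[ST] = 0.3
Cov(S,T) = E[ST] − E[S]E[T] = 0.3 − (-2.7)(-0.25) = -0.375

-0.375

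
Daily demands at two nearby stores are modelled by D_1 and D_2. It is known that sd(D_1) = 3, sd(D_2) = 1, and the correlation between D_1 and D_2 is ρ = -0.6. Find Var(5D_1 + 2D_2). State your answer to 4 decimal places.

Var(D_1) = (3)² = 9;  Var(D_2) = (1)² = 1
cov(D_1,D_2) = ρ·sd(D_1)·sd(D_2) = -0.6·3·1 = -1.8
Var(5D_1 + 2D_2) = (5)²·Var(D_1) + (2)²·Var(D_2) + 2·(5)·(2)·cov(D_1,D_2)
= 25·9 + 4·1 + 20·-1.8 = 193

193.0000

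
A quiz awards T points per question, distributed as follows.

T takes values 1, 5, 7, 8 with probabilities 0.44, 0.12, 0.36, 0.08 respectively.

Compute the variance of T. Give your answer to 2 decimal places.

8.56

E[T] = (1)(0.44) + (5)(0.12) + (7)(0.36) + (8)(0.08) = 4.2
E[T²] = (1)²(0.44) + (5)²(0.12) + (7)²(0.36) + (8)²(0.08) = 26.2
Var(T) = E[T²] − (E[T])² = 26.2 − (4.2)² = 8.56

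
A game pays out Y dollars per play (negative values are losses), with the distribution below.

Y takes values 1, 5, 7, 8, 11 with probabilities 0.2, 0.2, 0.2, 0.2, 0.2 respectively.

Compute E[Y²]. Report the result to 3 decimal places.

52.000

E[Y²] = (1)²(0.2) + (5)²(0.2) + (7)²(0.2) + (8)²(0.2) + (11)²(0.2) = 52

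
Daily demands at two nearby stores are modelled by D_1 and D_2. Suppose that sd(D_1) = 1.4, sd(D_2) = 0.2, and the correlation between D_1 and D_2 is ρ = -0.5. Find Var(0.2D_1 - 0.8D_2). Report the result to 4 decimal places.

0.1488

Var(D_1) = (1.4)² = 1.96;  Var(D_2) = (0.2)² = 0.04
cov(D_1,D_2) = ρ·sd(D_1)·sd(D_2) = -0.5·1.4·0.2 = -0.14
Var(0.2D_1 - 0.8D_2) = (0.2)²·Var(D_1) + (-0.8)²·Var(D_2) + 2·(0.2)·(-0.8)·cov(D_1,D_2)
= 0.04·1.96 + 0.64·0.04 + -0.32·-0.14 = 0.1488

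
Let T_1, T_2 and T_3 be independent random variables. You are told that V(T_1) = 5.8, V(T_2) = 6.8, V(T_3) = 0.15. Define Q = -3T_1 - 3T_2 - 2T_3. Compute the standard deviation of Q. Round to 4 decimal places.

10.6771

By independence, V(Q) = (-3)²V(T_1) + (-3)²V(T_2) + (-2)²V(T_3)
= (-3)²·5.8 + (-3)²·6.8 + (-2)²·0.15 = 114
SD(Q) = √114 ≈ 10.6771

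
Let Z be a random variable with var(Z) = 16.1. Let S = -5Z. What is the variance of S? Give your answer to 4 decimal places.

402.5000

var(-5Z) = (-5)²·var(Z) = 25·16.1 = 402.5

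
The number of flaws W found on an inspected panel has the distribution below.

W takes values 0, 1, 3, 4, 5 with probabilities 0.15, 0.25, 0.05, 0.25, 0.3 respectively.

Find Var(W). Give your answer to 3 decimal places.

3.790

E[W] = (0)(0.15) + (1)(0.25) + (3)(0.05) + (4)(0.25) + (5)(0.3) = 2.9
E[W²] = (0)²(0.15) + (1)²(0.25) + (3)²(0.05) + (4)²(0.25) + (5)²(0.3) = 12.2
Var(W) = E[W²] − (E[W])² = 12.2 − (2.9)² = 3.79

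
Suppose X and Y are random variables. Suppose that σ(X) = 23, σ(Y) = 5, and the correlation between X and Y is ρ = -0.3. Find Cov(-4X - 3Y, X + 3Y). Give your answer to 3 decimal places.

var(X) = (23)² = 529;  var(Y) = (5)² = 25
Cov(X,Y) = ρ·σ(X)·σ(Y) = -0.3·23·5 = -34.5
Cov(-4X - 3Y, X + 3Y) = (-4)(1)var(X) + (-3)(3)var(Y) + [(-4)(3) + (-3)(1)]Cov(X,Y)
= -4·529 + -9·25 + -15·-34.5 = -1823.5

-1823.500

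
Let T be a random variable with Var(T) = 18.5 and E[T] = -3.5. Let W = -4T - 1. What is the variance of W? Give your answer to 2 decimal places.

296.00

Var(-4T - 1) = (-4)²·Var(T) = 16·18.5 = 296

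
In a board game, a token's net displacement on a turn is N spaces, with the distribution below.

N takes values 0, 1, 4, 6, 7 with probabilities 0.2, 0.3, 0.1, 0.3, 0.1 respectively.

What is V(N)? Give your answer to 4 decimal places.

7.3600

E[N] = (0)(0.2) + (1)(0.3) + (4)(0.1) + (6)(0.3) + (7)(0.1) = 3.2
E[N²] = (0)²(0.2) + (1)²(0.3) + (4)²(0.1) + (6)²(0.3) + (7)²(0.1) = 17.6
V(N) = E[N²] − (E[N])² = 17.6 − (3.2)² = 7.36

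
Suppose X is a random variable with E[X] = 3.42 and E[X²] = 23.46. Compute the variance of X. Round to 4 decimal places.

11.7636

V(X) = 23.46 − (3.42)² = 11.7636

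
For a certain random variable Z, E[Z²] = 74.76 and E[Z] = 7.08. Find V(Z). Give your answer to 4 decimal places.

V(Z) = 74.76 − (7.08)² = 24.6336

24.6336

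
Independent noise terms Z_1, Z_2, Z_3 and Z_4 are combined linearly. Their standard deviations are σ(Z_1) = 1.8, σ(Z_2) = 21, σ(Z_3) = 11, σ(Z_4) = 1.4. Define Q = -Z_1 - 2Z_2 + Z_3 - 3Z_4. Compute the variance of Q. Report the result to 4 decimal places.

1905.8800

Var(Z_1) = 3.24, Var(Z_2) = 441, Var(Z_3) = 121, Var(Z_4) = 1.96
By independence, Var(Q) = (-1)²Var(Z_1) + (-2)²Var(Z_2) + (1)²Var(Z_3) + (-3)²Var(Z_4)
= (-1)²·3.24 + (-2)²·441 + (1)²·121 + (-3)²·1.96 = 1905.88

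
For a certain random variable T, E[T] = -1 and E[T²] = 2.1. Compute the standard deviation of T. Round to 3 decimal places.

1.049

Var(T) = 2.1 − (-1)² = 1.1
sd(T) = √1.1 ≈ 1.049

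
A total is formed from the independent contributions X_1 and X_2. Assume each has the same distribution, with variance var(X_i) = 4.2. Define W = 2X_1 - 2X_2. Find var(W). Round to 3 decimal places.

By independence, var(W) = (2)²var(X_1) + (-2)²var(X_2)
= (2)²·4.2 + (-2)²·4.2 = 33.6

33.600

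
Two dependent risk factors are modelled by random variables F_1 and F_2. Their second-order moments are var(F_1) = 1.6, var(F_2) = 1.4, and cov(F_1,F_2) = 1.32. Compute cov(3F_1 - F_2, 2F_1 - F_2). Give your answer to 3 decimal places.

cov(3F_1 - F_2, 2F_1 - F_2) = (3)(2)var(F_1) + (-1)(-1)var(F_2) + [(3)(-1) + (-1)(2)]cov(F_1,F_2)
= 6·1.6 + 1·1.4 + -5·1.32 = 4.4

4.400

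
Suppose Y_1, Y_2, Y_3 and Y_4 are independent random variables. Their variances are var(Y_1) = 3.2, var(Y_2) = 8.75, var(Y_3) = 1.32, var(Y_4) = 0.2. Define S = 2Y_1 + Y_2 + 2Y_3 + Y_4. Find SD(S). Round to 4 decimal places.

5.1990

By independence, var(S) = (2)²var(Y_1) + (1)²var(Y_2) + (2)²var(Y_3) + (1)²var(Y_4)
= (2)²·3.2 + (1)²·8.75 + (2)²·1.32 + (1)²·0.2 = 27.03
SD(S) = √27.03 ≈ 5.1990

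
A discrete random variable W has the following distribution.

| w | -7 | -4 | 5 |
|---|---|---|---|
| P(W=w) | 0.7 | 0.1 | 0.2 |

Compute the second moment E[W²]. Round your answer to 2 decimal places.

40.90

E[W²] = (-7)²(0.7) + (-4)²(0.1) + (5)²(0.2) = 40.9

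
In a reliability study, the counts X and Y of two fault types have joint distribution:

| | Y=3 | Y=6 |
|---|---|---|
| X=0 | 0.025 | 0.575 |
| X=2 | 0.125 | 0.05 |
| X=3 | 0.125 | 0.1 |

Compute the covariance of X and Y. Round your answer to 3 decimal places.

E[X] = 1.025,  E[Y] = 5.175
E[XY] = 4.275
Cov(X,Y) = E[XY] − E[X]E[Y] = 4.275 − (1.025)(5.175) = -1.029375

-1.029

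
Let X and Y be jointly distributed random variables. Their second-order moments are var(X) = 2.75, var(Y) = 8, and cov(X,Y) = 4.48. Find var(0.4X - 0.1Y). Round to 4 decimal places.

var(0.4X - 0.1Y) = (0.4)²·var(X) + (-0.1)²·var(Y) + 2·(0.4)·(-0.1)·cov(X,Y)
= 0.16·2.75 + 0.01·8 + -0.08·4.48 = 0.1616

0.1616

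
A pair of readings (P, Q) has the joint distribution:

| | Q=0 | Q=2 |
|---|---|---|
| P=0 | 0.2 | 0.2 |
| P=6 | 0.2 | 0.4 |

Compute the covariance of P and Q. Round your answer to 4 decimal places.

0.4800

E[P] = 3.6,  E[Q] = 1.2
E[PQ] = 4.8
Cov(P,Q) = E[PQ] − E[P]E[Q] = 4.8 − (3.6)(1.2) = 0.48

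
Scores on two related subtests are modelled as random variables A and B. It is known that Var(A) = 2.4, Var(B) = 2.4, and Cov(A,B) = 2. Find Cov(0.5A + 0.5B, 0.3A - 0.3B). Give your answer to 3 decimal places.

0.000

Cov(0.5A + 0.5B, 0.3A - 0.3B) = (0.5)(0.3)Var(A) + (0.5)(-0.3)Var(B) + [(0.5)(-0.3) + (0.5)(0.3)]Cov(A,B)
= 0.15·2.4 + -0.15·2.4 + 0·2 = 0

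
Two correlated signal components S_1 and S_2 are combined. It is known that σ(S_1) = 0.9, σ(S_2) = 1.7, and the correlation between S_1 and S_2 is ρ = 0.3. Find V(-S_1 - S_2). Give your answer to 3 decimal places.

V(S_1) = (0.9)² = 0.81;  V(S_2) = (1.7)² = 2.89
cov(S_1,S_2) = ρ·σ(S_1)·σ(S_2) = 0.3·0.9·1.7 = 0.459
V(-S_1 - S_2) = (-1)²·V(S_1) + (-1)²·V(S_2) + 2·(-1)·(-1)·cov(S_1,S_2)
= 1·0.81 + 1·2.89 + 2·0.459 = 4.618

4.618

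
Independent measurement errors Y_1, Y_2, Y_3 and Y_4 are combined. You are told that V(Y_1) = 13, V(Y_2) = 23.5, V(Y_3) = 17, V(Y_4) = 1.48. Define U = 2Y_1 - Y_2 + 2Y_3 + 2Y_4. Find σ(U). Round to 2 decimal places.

By independence, V(U) = (2)²V(Y_1) + (-1)²V(Y_2) + (2)²V(Y_3) + (2)²V(Y_4)
= (2)²·13 + (-1)²·23.5 + (2)²·17 + (2)²·1.48 = 149.42
σ(U) = √149.42 ≈ 12.22

12.22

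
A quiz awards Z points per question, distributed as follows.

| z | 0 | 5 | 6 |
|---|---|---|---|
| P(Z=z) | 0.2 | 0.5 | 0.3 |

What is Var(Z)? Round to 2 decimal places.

E[Z] = (0)(0.2) + (5)(0.5) + (6)(0.3) = 4.3
E[Z²] = (0)²(0.2) + (5)²(0.5) + (6)²(0.3) = 23.3
Var(Z) = E[Z²] − (E[Z])² = 23.3 − (4.3)² = 4.81

4.81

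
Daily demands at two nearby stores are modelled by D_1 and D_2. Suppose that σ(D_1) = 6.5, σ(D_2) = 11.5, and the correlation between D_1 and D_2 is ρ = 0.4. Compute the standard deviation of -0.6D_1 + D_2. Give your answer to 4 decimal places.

Var(D_1) = (6.5)² = 42.25;  Var(D_2) = (11.5)² = 132.25
Cov(D_1,D_2) = ρ·σ(D_1)·σ(D_2) = 0.4·6.5·11.5 = 29.9
Var(-0.6D_1 + D_2) = (-0.6)²·Var(D_1) + (1)²·Var(D_2) + 2·(-0.6)·(1)·Cov(D_1,D_2)
= 0.36·42.25 + 1·132.25 + -1.2·29.9 = 111.58
σ(-0.6D_1 + D_2) = √111.58 ≈ 10.5631

10.5631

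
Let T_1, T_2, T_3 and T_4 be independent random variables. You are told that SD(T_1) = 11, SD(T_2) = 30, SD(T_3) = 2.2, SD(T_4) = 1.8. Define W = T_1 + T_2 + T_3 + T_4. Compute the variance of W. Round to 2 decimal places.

Var(T_1) = 121, Var(T_2) = 900, Var(T_3) = 4.84, Var(T_4) = 3.24
By independence, Var(W) = (1)²Var(T_1) + (1)²Var(T_2) + (1)²Var(T_3) + (1)²Var(T_4)
= (1)²·121 + (1)²·900 + (1)²·4.84 + (1)²·3.24 = 1029.08

1029.08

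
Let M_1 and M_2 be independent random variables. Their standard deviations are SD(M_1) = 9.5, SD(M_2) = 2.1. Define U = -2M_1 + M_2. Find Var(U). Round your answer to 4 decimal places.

Var(M_1) = 90.25, Var(M_2) = 4.41
By independence, Var(U) = (-2)²Var(M_1) + (1)²Var(M_2)
= (-2)²·90.25 + (1)²·4.41 = 365.41

365.4100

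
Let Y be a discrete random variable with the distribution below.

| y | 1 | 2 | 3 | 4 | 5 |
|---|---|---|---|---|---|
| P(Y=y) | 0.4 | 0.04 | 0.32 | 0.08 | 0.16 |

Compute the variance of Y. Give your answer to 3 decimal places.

E[Y] = (1)(0.4) + (2)(0.04) + (3)(0.32) + (4)(0.08) + (5)(0.16) = 2.56
E[Y²] = (1)²(0.4) + (2)²(0.04) + (3)²(0.32) + (4)²(0.08) + (5)²(0.16) = 8.72
var(Y) = E[Y²] − (E[Y])² = 8.72 − (2.56)² = 2.1664

2.166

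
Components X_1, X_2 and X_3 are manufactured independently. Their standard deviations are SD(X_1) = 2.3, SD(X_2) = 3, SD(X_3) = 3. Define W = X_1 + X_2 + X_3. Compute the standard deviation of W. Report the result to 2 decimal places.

4.83

var(X_1) = 5.29, var(X_2) = 9, var(X_3) = 9
By independence, var(W) = (1)²var(X_1) + (1)²var(X_2) + (1)²var(X_3)
= (1)²·5.29 + (1)²·9 + (1)²·9 = 23.29
SD(W) = √23.29 ≈ 4.83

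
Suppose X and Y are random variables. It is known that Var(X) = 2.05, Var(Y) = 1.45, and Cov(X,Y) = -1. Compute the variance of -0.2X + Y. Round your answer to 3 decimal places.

1.932

Var(-0.2X + Y) = (-0.2)²·Var(X) + (1)²·Var(Y) + 2·(-0.2)·(1)·Cov(X,Y)
= 0.04·2.05 + 1·1.45 + -0.4·-1 = 1.932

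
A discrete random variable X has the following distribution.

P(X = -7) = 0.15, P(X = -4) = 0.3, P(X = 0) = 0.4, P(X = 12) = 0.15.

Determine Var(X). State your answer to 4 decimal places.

E[X] = (-7)(0.15) + (-4)(0.3) + (0)(0.4) + (12)(0.15) = -0.45
E[X²] = (-7)²(0.15) + (-4)²(0.3) + (0)²(0.4) + (12)²(0.15) = 33.75
Var(X) = E[X²] − (E[X])² = 33.75 − (-0.45)² = 33.5475

33.5475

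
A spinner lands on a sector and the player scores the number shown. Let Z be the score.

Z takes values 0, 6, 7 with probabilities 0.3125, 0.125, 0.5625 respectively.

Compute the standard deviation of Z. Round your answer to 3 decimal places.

E[Z] = (0)(0.3125) + (6)(0.125) + (7)(0.5625) = 4.6875
E[Z²] = (0)²(0.3125) + (6)²(0.125) + (7)²(0.5625) = 32.0625
Var(Z) = E[Z²] − (E[Z])² = 32.0625 − (4.6875)² = 10.08984375
SD(Z) = √10.08984375 ≈ 3.176

3.176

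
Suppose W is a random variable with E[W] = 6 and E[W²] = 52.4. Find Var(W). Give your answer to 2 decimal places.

Var(W) = 52.4 − (6)² = 16.4

16.40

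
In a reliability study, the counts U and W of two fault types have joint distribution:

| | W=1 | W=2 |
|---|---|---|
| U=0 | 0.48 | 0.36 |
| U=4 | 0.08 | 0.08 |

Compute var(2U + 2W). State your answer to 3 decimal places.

9.894

E[U] = 0.64,  E[W] = 1.44,  E[UW] = 0.96
var(U) = 2.56 − (0.64)² = 2.1504;  var(W) = 2.32 − (1.44)² = 0.2464
Cov(U,W) = 0.96 − (0.64)(1.44) = 0.0384
var(2U + 2W) = (2)²·2.1504 + (2)²·0.2464 + 2·(2)·(2)·0.0384 = 9.8944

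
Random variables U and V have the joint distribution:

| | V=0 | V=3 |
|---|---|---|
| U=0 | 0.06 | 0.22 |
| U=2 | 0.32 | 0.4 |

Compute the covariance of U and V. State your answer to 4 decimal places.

E[U] = 1.44,  E[V] = 1.86
E[UV] = 2.4
cov(U,V) = E[UV] − E[U]E[V] = 2.4 − (1.44)(1.86) = -0.2784

-0.2784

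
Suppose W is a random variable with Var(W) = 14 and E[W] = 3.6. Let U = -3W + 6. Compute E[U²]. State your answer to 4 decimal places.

E[-3W + 6] = -3·3.6 + 6 = -4.8
Var(-3W + 6) = (-3)²·14 = 126
E[U²] = Var(U) + (E[U])² = 126 + (-4.8)² = 149.04

149.0400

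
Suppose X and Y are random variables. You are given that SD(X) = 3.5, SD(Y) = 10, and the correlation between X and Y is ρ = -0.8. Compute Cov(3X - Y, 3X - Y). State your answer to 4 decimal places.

V(X) = (3.5)² = 12.25;  V(Y) = (10)² = 100
Cov(X,Y) = ρ·SD(X)·SD(Y) = -0.8·3.5·10 = -28
Cov(3X - Y, 3X - Y) = (3)(3)V(X) + (-1)(-1)V(Y) + [(3)(-1) + (-1)(3)]Cov(X,Y)
= 9·12.25 + 1·100 + -6·-28 = 378.25

378.2500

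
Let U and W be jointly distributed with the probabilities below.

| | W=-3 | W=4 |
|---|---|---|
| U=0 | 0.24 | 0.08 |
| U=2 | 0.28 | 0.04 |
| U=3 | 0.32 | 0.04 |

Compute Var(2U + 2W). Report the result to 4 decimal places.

E[U] = 1.72,  E[W] = -1.88,  E[UW] = -3.76
Var(U) = 4.52 − (1.72)² = 1.5616;  Var(W) = 10.12 − (-1.88)² = 6.5856
Cov(U,W) = -3.76 − (1.72)(-1.88) = -0.5264
Var(2U + 2W) = (2)²·1.5616 + (2)²·6.5856 + 2·(2)·(2)·-0.5264 = 28.3776

28.3776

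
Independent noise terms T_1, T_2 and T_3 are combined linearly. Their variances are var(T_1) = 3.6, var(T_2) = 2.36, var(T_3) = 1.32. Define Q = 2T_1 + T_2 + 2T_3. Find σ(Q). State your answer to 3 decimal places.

By independence, var(Q) = (2)²var(T_1) + (1)²var(T_2) + (2)²var(T_3)
= (2)²·3.6 + (1)²·2.36 + (2)²·1.32 = 22.04
σ(Q) = √22.04 ≈ 4.695

4.695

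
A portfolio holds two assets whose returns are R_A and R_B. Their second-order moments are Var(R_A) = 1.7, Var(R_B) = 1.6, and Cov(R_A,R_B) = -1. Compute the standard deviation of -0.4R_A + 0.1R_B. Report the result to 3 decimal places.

0.607

Var(-0.4R_A + 0.1R_B) = (-0.4)²·Var(R_A) + (0.1)²·Var(R_B) + 2·(-0.4)·(0.1)·Cov(R_A,R_B)
= 0.16·1.7 + 0.01·1.6 + -0.08·-1 = 0.368
sd(-0.4R_A + 0.1R_B) = √0.368 ≈ 0.607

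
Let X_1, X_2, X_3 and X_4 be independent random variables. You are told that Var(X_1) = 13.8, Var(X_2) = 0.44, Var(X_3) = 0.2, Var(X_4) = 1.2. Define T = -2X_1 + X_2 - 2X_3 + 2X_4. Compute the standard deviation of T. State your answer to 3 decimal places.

7.826

By independence, Var(T) = (-2)²Var(X_1) + (1)²Var(X_2) + (-2)²Var(X_3) + (2)²Var(X_4)
= (-2)²·13.8 + (1)²·0.44 + (-2)²·0.2 + (2)²·1.2 = 61.24
SD(T) = √61.24 ≈ 7.826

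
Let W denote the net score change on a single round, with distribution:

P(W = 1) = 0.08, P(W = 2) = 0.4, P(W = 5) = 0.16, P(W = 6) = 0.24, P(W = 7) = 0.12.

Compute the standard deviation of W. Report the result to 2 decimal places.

2.13

E[W] = (1)(0.08) + (2)(0.4) + (5)(0.16) + (6)(0.24) + (7)(0.12) = 3.96
E[W²] = (1)²(0.08) + (2)²(0.4) + (5)²(0.16) + (6)²(0.24) + (7)²(0.12) = 20.2
Var(W) = E[W²] − (E[W])² = 20.2 − (3.96)² = 4.5184
σ(W) = √4.5184 ≈ 2.13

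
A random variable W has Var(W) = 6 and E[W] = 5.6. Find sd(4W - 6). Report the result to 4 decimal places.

9.7980

Var(4W - 6) = (4)²·6 = 96
sd(4W - 6) = √96 ≈ 9.7980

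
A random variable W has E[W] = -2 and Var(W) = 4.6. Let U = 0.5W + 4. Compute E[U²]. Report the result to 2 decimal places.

10.15

E[0.5W + 4] = 0.5·-2 + 4 = 3
Var(0.5W + 4) = (0.5)²·4.6 = 1.15
E[U²] = Var(U) + (E[U])² = 1.15 + (3)² = 10.15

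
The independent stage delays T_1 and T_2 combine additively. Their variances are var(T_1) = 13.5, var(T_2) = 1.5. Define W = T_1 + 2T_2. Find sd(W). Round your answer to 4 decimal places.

4.4159

By independence, var(W) = (1)²var(T_1) + (2)²var(T_2)
= (1)²·13.5 + (2)²·1.5 = 19.5
sd(W) = √19.5 ≈ 4.4159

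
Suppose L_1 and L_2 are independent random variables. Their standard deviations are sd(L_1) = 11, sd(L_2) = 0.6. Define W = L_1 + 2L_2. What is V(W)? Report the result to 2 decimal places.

122.44

V(L_1) = 121, V(L_2) = 0.36
By independence, V(W) = (1)²V(L_1) + (2)²V(L_2)
= (1)²·121 + (2)²·0.36 = 122.44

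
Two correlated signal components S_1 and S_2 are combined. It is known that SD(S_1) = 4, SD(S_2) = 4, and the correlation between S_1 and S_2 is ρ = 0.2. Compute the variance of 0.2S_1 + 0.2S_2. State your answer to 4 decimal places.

Var(S_1) = (4)² = 16;  Var(S_2) = (4)² = 16
cov(S_1,S_2) = ρ·SD(S_1)·SD(S_2) = 0.2·4·4 = 3.2
Var(0.2S_1 + 0.2S_2) = (0.2)²·Var(S_1) + (0.2)²·Var(S_2) + 2·(0.2)·(0.2)·cov(S_1,S_2)
= 0.04·16 + 0.04·16 + 0.08·3.2 = 1.536

1.5360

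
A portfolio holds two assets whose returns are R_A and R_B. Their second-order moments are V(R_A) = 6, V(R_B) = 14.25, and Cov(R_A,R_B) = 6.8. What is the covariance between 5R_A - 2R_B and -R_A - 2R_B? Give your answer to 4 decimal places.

-27.4000

Cov(5R_A - 2R_B, -R_A - 2R_B) = (5)(-1)V(R_A) + (-2)(-2)V(R_B) + [(5)(-2) + (-2)(-1)]Cov(R_A,R_B)
= -5·6 + 4·14.25 + -8·6.8 = -27.4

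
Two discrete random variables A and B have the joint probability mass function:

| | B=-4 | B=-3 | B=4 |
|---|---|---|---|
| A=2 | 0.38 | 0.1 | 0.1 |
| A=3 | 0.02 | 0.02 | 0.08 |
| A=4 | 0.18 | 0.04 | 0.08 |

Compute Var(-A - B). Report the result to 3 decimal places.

13.398

E[A] = 2.72,  E[B] = -1.76,  E[AB] = -4.38
Var(A) = 8.2 − (2.72)² = 0.8016;  Var(B) = 14.88 − (-1.76)² = 11.7824
Cov(A,B) = -4.38 − (2.72)(-1.76) = 0.4072
Var(-A - B) = (-1)²·0.8016 + (-1)²·11.7824 + 2·(-1)·(-1)·0.4072 = 13.3984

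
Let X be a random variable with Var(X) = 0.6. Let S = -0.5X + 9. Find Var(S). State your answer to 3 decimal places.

0.150

Var(-0.5X + 9) = (-0.5)²·Var(X) = 0.25·0.6 = 0.15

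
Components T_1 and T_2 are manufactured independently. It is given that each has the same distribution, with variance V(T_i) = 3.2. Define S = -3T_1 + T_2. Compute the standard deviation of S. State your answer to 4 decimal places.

5.6569

By independence, V(S) = (-3)²V(T_1) + (1)²V(T_2)
= (-3)²·3.2 + (1)²·3.2 = 32
SD(S) = √32 ≈ 5.6569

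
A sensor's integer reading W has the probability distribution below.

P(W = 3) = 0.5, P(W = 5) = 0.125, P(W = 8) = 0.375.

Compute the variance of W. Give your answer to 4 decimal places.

5.3594

E[W] = (3)(0.5) + (5)(0.125) + (8)(0.375) = 5.125
E[W²] = (3)²(0.5) + (5)²(0.125) + (8)²(0.375) = 31.625
Var(W) = E[W²] − (E[W])² = 31.625 − (5.125)² = 5.359375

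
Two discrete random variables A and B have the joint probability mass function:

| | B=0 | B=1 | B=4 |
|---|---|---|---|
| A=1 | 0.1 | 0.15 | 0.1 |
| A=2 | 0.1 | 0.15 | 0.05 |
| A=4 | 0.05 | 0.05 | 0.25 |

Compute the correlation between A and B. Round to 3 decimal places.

0.396

E[A] = 2.35,  E[B] = 1.95
E[AB] = 5.45
cov(A,B) = E[AB] − E[A]E[B] = 5.45 − (2.35)(1.95) = 0.8675
var(A) = 1.6275,  var(B) = 2.9475
ρ = 0.8675 / √(1.6275·2.9475) ≈ 0.396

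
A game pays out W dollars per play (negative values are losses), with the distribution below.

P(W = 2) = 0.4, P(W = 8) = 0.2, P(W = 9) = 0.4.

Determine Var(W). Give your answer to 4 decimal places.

10.8000

E[W] = (2)(0.4) + (8)(0.2) + (9)(0.4) = 6
E[W²] = (2)²(0.4) + (8)²(0.2) + (9)²(0.4) = 46.8
Var(W) = E[W²] − (E[W])² = 46.8 − (6)² = 10.8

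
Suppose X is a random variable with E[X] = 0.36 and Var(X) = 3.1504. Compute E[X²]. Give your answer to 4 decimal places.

3.2800

E[X²] = Var(X) + (E[X])² = 3.1504 + (0.36)² = 3.28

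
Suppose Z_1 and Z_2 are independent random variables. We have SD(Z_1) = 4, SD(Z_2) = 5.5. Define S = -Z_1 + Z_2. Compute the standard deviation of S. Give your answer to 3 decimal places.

Var(Z_1) = 16, Var(Z_2) = 30.25
By independence, Var(S) = (-1)²Var(Z_1) + (1)²Var(Z_2)
= (-1)²·16 + (1)²·30.25 = 46.25
SD(S) = √46.25 ≈ 6.801

6.801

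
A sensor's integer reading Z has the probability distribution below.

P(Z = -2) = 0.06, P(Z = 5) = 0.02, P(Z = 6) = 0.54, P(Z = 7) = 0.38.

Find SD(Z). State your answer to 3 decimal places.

2.056

E[Z] = (-2)(0.06) + (5)(0.02) + (6)(0.54) + (7)(0.38) = 5.88
E[Z²] = (-2)²(0.06) + (5)²(0.02) + (6)²(0.54) + (7)²(0.38) = 38.8
Var(Z) = E[Z²] − (E[Z])² = 38.8 − (5.88)² = 4.2256
SD(Z) = √4.2256 ≈ 2.056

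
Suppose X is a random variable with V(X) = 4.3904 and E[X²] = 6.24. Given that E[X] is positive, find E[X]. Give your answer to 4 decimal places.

1.3600

(E[X])² = E[X²] − V(X) = 6.24 − 4.3904 = 1.8496
E[X] = √1.8496 = 1.36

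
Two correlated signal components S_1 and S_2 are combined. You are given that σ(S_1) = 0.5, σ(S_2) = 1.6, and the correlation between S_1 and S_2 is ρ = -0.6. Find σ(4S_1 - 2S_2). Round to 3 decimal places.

V(S_1) = (0.5)² = 0.25;  V(S_2) = (1.6)² = 2.56
Cov(S_1,S_2) = ρ·σ(S_1)·σ(S_2) = -0.6·0.5·1.6 = -0.48
V(4S_1 - 2S_2) = (4)²·V(S_1) + (-2)²·V(S_2) + 2·(4)·(-2)·Cov(S_1,S_2)
= 16·0.25 + 4·2.56 + -16·-0.48 = 21.92
σ(4S_1 - 2S_2) = √21.92 ≈ 4.682

4.682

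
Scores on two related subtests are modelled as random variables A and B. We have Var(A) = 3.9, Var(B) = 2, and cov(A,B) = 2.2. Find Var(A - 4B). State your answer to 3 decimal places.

Var(A - 4B) = (1)²·Var(A) + (-4)²·Var(B) + 2·(1)·(-4)·cov(A,B)
= 1·3.9 + 16·2 + -8·2.2 = 18.3

18.300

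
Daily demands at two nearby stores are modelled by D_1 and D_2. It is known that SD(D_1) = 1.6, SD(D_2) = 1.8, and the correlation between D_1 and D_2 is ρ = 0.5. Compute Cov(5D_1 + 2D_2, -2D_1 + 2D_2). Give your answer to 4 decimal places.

-4.0000

var(D_1) = (1.6)² = 2.56;  var(D_2) = (1.8)² = 3.24
Cov(D_1,D_2) = ρ·SD(D_1)·SD(D_2) = 0.5·1.6·1.8 = 1.44
Cov(5D_1 + 2D_2, -2D_1 + 2D_2) = (5)(-2)var(D_1) + (2)(2)var(D_2) + [(5)(2) + (2)(-2)]Cov(D_1,D_2)
= -10·2.56 + 4·3.24 + 6·1.44 = -4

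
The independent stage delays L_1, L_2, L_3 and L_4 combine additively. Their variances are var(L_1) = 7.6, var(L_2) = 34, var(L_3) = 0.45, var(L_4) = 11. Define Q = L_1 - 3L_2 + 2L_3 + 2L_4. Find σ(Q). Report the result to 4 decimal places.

By independence, var(Q) = (1)²var(L_1) + (-3)²var(L_2) + (2)²var(L_3) + (2)²var(L_4)
= (1)²·7.6 + (-3)²·34 + (2)²·0.45 + (2)²·11 = 359.4
σ(Q) = √359.4 ≈ 18.9578

18.9578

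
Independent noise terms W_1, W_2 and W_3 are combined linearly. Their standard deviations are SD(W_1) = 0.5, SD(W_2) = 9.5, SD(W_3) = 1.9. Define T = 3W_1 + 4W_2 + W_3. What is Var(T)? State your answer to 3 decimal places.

1449.860

Var(W_1) = 0.25, Var(W_2) = 90.25, Var(W_3) = 3.61
By independence, Var(T) = (3)²Var(W_1) + (4)²Var(W_2) + (1)²Var(W_3)
= (3)²·0.25 + (4)²·90.25 + (1)²·3.61 = 1449.86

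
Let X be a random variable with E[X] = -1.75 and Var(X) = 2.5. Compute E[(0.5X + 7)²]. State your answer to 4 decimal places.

38.1406

E[0.5X + 7] = 0.5·-1.75 + 7 = 6.125
Var(0.5X + 7) = (0.5)²·2.5 = 0.625
E[(0.5X + 7)²] = Var((0.5X + 7)) + (E[(0.5X + 7)])² = 0.625 + (6.125)² = 38.140625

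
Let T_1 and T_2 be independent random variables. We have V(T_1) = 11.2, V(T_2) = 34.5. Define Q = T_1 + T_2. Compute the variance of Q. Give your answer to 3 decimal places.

By independence, V(Q) = (1)²V(T_1) + (1)²V(T_2)
= (1)²·11.2 + (1)²·34.5 = 45.7

45.700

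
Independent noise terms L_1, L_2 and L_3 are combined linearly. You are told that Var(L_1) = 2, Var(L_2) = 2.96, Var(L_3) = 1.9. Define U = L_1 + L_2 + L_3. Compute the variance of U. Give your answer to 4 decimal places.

6.8600

By independence, Var(U) = (1)²Var(L_1) + (1)²Var(L_2) + (1)²Var(L_3)
= (1)²·2 + (1)²·2.96 + (1)²·1.9 = 6.86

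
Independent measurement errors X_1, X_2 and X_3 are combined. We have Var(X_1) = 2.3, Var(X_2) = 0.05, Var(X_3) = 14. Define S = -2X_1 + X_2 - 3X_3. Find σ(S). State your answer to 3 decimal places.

11.630

By independence, Var(S) = (-2)²Var(X_1) + (1)²Var(X_2) + (-3)²Var(X_3)
= (-2)²·2.3 + (1)²·0.05 + (-3)²·14 = 135.25
σ(S) = √135.25 ≈ 11.630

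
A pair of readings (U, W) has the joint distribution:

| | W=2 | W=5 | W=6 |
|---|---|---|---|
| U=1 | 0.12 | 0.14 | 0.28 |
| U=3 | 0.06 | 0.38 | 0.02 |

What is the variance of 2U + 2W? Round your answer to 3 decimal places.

E[U] = 1.92,  E[W] = 4.76,  E[UW] = 9.04
Var(U) = 4.68 − (1.92)² = 0.9936;  Var(W) = 24.52 − (4.76)² = 1.8624
cov(U,W) = 9.04 − (1.92)(4.76) = -0.0992
Var(2U + 2W) = (2)²·0.9936 + (2)²·1.8624 + 2·(2)·(2)·-0.0992 = 10.6304

10.630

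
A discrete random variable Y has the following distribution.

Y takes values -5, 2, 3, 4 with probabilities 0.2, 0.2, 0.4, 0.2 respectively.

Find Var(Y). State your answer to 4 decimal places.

10.6400

E[Y] = (-5)(0.2) + (2)(0.2) + (3)(0.4) + (4)(0.2) = 1.4
E[Y²] = (-5)²(0.2) + (2)²(0.2) + (3)²(0.4) + (4)²(0.2) = 12.6
Var(Y) = E[Y²] − (E[Y])² = 12.6 − (1.4)² = 10.64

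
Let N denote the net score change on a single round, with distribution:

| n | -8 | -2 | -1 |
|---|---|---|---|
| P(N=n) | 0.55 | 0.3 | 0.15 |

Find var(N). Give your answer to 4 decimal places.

10.0275

E[N] = (-8)(0.55) + (-2)(0.3) + (-1)(0.15) = -5.15
E[N²] = (-8)²(0.55) + (-2)²(0.3) + (-1)²(0.15) = 36.55
var(N) = E[N²] − (E[N])² = 36.55 − (-5.15)² = 10.0275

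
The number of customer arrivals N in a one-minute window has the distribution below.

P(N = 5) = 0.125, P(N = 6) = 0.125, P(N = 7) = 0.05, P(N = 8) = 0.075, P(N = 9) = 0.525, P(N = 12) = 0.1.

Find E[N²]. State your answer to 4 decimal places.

71.8000

E[N²] = (5)²(0.125) + (6)²(0.125) + (7)²(0.05) + (8)²(0.075) + (9)²(0.525) + (12)²(0.1) = 71.8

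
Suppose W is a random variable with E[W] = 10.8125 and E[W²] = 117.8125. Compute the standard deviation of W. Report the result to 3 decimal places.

Var(W) = 117.8125 − (10.8125)² = 0.90234375
sd(W) = √0.90234375 ≈ 0.950

0.950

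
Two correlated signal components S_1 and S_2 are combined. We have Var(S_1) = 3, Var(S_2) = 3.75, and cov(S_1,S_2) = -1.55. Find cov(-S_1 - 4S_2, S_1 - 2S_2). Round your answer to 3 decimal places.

cov(-S_1 - 4S_2, S_1 - 2S_2) = (-1)(1)Var(S_1) + (-4)(-2)Var(S_2) + [(-1)(-2) + (-4)(1)]cov(S_1,S_2)
= -1·3 + 8·3.75 + -2·-1.55 = 30.1

30.100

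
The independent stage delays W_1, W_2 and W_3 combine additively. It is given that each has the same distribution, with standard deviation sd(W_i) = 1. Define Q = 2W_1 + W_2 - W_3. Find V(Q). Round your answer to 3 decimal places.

V(W_i) = (1)² = 1
By independence, V(Q) = (2)²V(W_1) + (1)²V(W_2) + (-1)²V(W_3)
= (2)²·1 + (1)²·1 + (-1)²·1 = 6

6.000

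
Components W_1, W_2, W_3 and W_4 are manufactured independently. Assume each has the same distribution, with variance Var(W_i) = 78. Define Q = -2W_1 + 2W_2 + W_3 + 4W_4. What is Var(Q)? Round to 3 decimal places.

By independence, Var(Q) = (-2)²Var(W_1) + (2)²Var(W_2) + (1)²Var(W_3) + (4)²Var(W_4)
= (-2)²·78 + (2)²·78 + (1)²·78 + (4)²·78 = 1950

1950.000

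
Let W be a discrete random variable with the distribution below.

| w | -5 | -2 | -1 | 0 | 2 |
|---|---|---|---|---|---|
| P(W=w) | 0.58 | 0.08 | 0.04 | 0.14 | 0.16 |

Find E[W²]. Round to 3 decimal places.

E[W²] = (-5)²(0.58) + (-2)²(0.08) + (-1)²(0.04) + (0)²(0.14) + (2)²(0.16) = 15.5

15.500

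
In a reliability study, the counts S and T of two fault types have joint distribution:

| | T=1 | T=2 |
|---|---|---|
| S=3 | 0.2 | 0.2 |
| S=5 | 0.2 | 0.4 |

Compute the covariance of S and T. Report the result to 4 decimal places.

0.0800

E[S] = 4.2,  E[T] = 1.6
E[ST] = 6.8
Cov(S,T) = E[ST] − E[S]E[T] = 6.8 − (4.2)(1.6) = 0.08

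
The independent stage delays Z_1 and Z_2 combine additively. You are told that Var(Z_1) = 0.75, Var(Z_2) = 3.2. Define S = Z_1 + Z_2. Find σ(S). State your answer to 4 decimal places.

1.9875

By independence, Var(S) = (1)²Var(Z_1) + (1)²Var(Z_2)
= (1)²·0.75 + (1)²·3.2 = 3.95
σ(S) = √3.95 ≈ 1.9875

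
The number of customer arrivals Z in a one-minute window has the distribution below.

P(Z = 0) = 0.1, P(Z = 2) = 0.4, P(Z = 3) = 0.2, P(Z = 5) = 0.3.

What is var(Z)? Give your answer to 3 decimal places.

2.490

E[Z] = (0)(0.1) + (2)(0.4) + (3)(0.2) + (5)(0.3) = 2.9
E[Z²] = (0)²(0.1) + (2)²(0.4) + (3)²(0.2) + (5)²(0.3) = 10.9
var(Z) = E[Z²] − (E[Z])² = 10.9 − (2.9)² = 2.49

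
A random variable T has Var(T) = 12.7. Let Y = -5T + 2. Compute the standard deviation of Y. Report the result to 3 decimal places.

17.819

Var(-5T + 2) = (-5)²·12.7 = 317.5
sd(Y) = √317.5 ≈ 17.819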